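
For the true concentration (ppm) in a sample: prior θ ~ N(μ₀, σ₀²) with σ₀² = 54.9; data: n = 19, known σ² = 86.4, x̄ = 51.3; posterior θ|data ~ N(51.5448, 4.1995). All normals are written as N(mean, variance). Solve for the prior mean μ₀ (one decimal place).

μ₀ = 54.5

The posterior mean is a precision-weighted average: μ_n = (τ₀μ₀ + τ_data·x̄)/(τ₀+τ_data), with τ₀=1/σ₀² and τ_data=n/σ².
Here τ₀ = 1/54.9 = 0.018215 and τ_data = 19/86.4 = 0.219907, so τ_n = 0.238122.
Rearranging for μ₀: μ₀ = (μ_n·τ_n − τ_data·x̄)/τ₀ = (51.5448·0.238122 − 0.219907·51.3) / 0.018215 = 0.992722/0.018215 ≈ 54.5.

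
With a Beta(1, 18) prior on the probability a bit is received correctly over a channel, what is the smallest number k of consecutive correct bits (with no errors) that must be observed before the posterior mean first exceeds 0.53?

k = 20

After k correct bits and 0 errors the posterior is Beta(1+k, 18), with mean (1+k)/(1+18+k).
Set (1+k)/(19+k) > 0.53 and solve: k > (0.53·19 − 1)/(1 − 0.53) = 19.298.
The smallest integer exceeding 19.298 is 20, and checking k=20: (21)/(39) = 0.5385 > 0.53.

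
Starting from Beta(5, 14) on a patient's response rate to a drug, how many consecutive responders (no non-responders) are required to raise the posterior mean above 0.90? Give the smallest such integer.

After k responders and 0 non-responders the posterior is Beta(5+k, 14), with mean (5+k)/(5+14+k).
Set (5+k)/(19+k) > 0.90 and solve: k > (0.90·19 − 5)/(1 − 0.90) = 121.000.
The smallest integer exceeding 121.000 is 122, and checking k=122: (127)/(141) = 0.9007 > 0.90.

k = 122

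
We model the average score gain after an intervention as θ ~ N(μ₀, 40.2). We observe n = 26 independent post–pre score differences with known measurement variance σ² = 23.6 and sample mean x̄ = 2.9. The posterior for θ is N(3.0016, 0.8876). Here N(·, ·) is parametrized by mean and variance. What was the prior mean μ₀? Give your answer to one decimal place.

The posterior mean is a precision-weighted average: μ_n = (τ₀μ₀ + τ_data·x̄)/(τ₀+τ_data), with τ₀=1/σ₀² and τ_data=n/σ².
Here τ₀ = 1/40.2 = 0.024876 and τ_data = 26/23.6 = 1.101695, so τ_n = 1.126571.
Rearranging for μ₀: μ₀ = (μ_n·τ_n − τ_data·x̄)/τ₀ = (3.0016·1.126571 − 1.101695·2.9) / 0.024876 = 0.186600/0.024876 ≈ 7.5.

μ₀ = 7.5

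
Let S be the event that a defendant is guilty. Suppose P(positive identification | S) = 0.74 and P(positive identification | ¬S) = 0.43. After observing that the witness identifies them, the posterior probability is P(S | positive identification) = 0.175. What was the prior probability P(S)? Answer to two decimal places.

P(S) = 0.11

Bayes' rule in odds form gives O(S|E) = O(S)·[P(E|S)/P(E|¬S)], hence O(S) = O(S|E)/LR.
Posterior odds = 0.175/(1−0.175) = 0.2121. LR = 0.74/0.43 = 1.7209.
Prior odds = 0.2121/1.7209 = 0.1232, so P(S) = 0.1232/(1+0.1232) ≈ 0.11.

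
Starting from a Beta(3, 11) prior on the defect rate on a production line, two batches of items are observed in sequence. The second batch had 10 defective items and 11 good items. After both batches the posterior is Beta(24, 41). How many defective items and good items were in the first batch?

Because Beta–binomial updating is additive in the counts, the combined data contributed (α_post−α_prior, β_post−β_prior) successes and failures.
Total across both batches: 24−3=21 defective items, 41−11=30 good items.
Subtract the second batch: 21−10=11 defective items and 30−11=19 good items.

11 defective items and 19 good items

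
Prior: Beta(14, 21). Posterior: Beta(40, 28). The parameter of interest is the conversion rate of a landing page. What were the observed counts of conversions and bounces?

A Beta(a, b) prior with s successes and f failures in binomial data gives a Beta(a+s, b+f) posterior.
So s = 40 − 14 = 26 and f = 28 − 21 = 7.

26 conversions and 7 bounces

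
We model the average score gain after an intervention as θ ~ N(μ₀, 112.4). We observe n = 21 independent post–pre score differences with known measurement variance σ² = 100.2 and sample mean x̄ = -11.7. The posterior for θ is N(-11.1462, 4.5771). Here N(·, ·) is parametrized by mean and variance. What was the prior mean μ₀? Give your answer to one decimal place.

With known observation variance, the Normal–Normal posterior has precision τ_n = τ₀ + n/σ² and mean μ_n = (τ₀μ₀ + (n/σ²)x̄)/τ_n.
Here τ₀ = 1/112.4 = 0.008897 and τ_data = 21/100.2 = 0.209581, so τ_n = 0.218478.
Rearranging for μ₀: μ₀ = (μ_n·τ_n − τ_data·x̄)/τ₀ = (-11.1462·0.218478 − 0.209581·-11.7) / 0.008897 = 0.016898/0.008897 ≈ 1.9.

μ₀ = 1.9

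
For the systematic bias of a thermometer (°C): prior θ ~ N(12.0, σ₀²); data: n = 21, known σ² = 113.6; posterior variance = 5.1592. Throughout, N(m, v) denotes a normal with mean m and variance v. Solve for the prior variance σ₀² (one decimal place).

For the Normal–Normal model with known σ², precisions add: τ_n = τ₀ + n/σ².
So 1/σ₀² = 1/5.1592 − 21/113.6 = 0.193829 − 0.184859 = 0.008970.
Hence σ₀² = 1/0.008970 ≈ 111.5.

σ₀² = 111.5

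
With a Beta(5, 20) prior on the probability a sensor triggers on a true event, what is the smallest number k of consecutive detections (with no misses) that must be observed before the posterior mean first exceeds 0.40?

k = 9

After k detections and 0 misses the posterior is Beta(5+k, 20), with mean (5+k)/(5+20+k).
Set (5+k)/(25+k) > 0.40 and solve: k > (0.40·25 − 5)/(1 − 0.40) = 8.333.
The smallest integer exceeding 8.333 is 9.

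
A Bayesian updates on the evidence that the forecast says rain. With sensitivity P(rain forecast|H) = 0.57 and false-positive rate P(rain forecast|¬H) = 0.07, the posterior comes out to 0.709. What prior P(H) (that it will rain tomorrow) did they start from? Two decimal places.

In odds form, posterior odds = prior odds × likelihood ratio, so prior odds = posterior odds ÷ LR.
Posterior odds = 0.709/(1−0.709) = 2.4364. LR = 0.57/0.07 = 8.1429.
Prior odds = 2.4364/8.1429 = 0.2992, so P(H) = 0.2992/(1+0.2992) ≈ 0.23.

P(H) = 0.23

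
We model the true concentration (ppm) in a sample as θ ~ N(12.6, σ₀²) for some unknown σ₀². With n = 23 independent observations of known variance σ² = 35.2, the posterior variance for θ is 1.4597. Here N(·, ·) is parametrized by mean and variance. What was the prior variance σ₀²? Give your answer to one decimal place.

For the Normal–Normal model with known σ², precisions add: τ_n = τ₀ + n/σ².
So 1/σ₀² = 1/1.4597 − 23/35.2 = 0.685072 − 0.653409 = 0.031663.
Hence σ₀² = 1/0.031663 ≈ 31.6.

σ₀² = 31.6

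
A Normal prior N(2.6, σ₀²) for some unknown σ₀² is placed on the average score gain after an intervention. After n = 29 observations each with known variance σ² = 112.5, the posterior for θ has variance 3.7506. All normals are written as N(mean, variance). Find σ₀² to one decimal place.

σ₀² = 113.0

Posterior precision equals prior precision plus data precision: 1/σ_n² = 1/σ₀² + n/σ².
So 1/σ₀² = 1/3.7506 − 29/112.5 = 0.266624 − 0.257778 = 0.008846.
Hence σ₀² = 1/0.008846 ≈ 113.0.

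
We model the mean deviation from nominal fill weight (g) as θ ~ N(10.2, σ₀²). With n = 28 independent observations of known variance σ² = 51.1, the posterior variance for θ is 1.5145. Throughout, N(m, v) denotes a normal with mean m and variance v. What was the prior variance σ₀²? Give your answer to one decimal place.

σ₀² = 8.9

Posterior precision equals prior precision plus data precision: 1/σ_n² = 1/σ₀² + n/σ².
So 1/σ₀² = 1/1.5145 − 28/51.1 = 0.660284 − 0.547945 = 0.112339.
Hence σ₀² = 1/0.112339 ≈ 8.9.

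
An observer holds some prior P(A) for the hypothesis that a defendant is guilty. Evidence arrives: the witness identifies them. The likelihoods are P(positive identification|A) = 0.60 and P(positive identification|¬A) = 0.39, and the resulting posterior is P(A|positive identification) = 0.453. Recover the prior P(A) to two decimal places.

In odds form, posterior odds = prior odds × likelihood ratio, so prior odds = posterior odds ÷ LR.
Posterior odds = 0.453/(1−0.453) = 0.8282. LR = 0.60/0.39 = 1.5385.
Prior odds = 0.8282/1.5385 = 0.5383, so P(A) = 0.5383/(1+0.5383) ≈ 0.35.

P(A) = 0.35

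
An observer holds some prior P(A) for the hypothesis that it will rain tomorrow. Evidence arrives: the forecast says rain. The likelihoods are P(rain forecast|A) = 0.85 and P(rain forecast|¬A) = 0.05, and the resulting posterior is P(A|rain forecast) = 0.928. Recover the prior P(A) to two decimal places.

Bayes' rule in odds form gives O(A|E) = O(A)·[P(E|A)/P(E|¬A)], hence O(A) = O(A|E)/LR.
Posterior odds = 0.928/(1−0.928) = 12.8889. LR = 0.85/0.05 = 17.0000.
Prior odds = 12.8889/17.0000 = 0.7582, so P(A) = 0.7582/(1+0.7582) ≈ 0.43.

P(A) = 0.43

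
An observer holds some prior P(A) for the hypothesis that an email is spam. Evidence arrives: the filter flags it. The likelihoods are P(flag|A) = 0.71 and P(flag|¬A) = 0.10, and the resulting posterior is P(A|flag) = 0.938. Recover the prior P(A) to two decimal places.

P(A) = 0.68

Bayes' rule in odds form gives O(A|E) = O(A)·[P(E|A)/P(E|¬A)], hence O(A) = O(A|E)/LR.
Posterior odds = 0.938/(1−0.938) = 15.1290. LR = 0.71/0.10 = 7.1000.
Prior odds = 15.1290/7.1000 = 2.1308, so P(A) = 2.1308/(1+2.1308) ≈ 0.68.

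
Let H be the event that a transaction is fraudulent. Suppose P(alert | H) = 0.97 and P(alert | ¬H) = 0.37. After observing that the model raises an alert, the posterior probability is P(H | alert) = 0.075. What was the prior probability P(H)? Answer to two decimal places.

Bayes' rule in odds form gives O(H|E) = O(H)·[P(E|H)/P(E|¬H)], hence O(H) = O(H|E)/LR.
Posterior odds = 0.075/(1−0.075) = 0.0811. LR = 0.97/0.37 = 2.6216.
Prior odds = 0.0811/2.6216 = 0.0309, so P(H) = 0.0309/(1+0.0309) ≈ 0.03.

P(H) = 0.03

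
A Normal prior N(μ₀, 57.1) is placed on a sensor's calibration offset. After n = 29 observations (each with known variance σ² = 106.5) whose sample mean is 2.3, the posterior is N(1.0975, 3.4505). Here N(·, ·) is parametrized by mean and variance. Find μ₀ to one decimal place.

μ₀ = -17.6

With known observation variance, the Normal–Normal posterior has precision τ_n = τ₀ + n/σ² and mean μ_n = (τ₀μ₀ + (n/σ²)x̄)/τ_n.
Here τ₀ = 1/57.1 = 0.017513 and τ_data = 29/106.5 = 0.272300, so τ_n = 0.289813.
Rearranging for μ₀: μ₀ = (μ_n·τ_n − τ_data·x̄)/τ₀ = (1.0975·0.289813 − 0.272300·2.3) / 0.017513 = -0.308220/0.017513 ≈ -17.6.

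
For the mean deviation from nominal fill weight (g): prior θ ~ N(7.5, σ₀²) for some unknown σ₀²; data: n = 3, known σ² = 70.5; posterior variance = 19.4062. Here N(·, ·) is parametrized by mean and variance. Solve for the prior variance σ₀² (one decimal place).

σ₀² = 111.4

For the Normal–Normal model with known σ², precisions add: τ_n = τ₀ + n/σ².
So 1/σ₀² = 1/19.4062 − 3/70.5 = 0.051530 − 0.042553 = 0.008977.
Hence σ₀² = 1/0.008977 ≈ 111.4.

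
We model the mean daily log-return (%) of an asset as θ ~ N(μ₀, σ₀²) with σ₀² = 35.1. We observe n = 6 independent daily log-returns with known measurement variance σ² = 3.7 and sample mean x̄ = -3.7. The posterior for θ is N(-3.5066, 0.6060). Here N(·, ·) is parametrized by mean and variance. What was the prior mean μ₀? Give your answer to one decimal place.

With known observation variance, the Normal–Normal posterior has precision τ_n = τ₀ + n/σ² and mean μ_n = (τ₀μ₀ + (n/σ²)x̄)/τ_n.
Here τ₀ = 1/35.1 = 0.028490 and τ_data = 6/3.7 = 1.621622, so τ_n = 1.650112.
Rearranging for μ₀: μ₀ = (μ_n·τ_n − τ_data·x̄)/τ₀ = (-3.5066·1.650112 − 1.621622·-3.7) / 0.028490 = 0.213719/0.028490 ≈ 7.5.

μ₀ = 7.5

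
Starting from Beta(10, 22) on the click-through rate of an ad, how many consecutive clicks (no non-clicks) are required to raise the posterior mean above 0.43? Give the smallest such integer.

k = 7

After k clicks and 0 non-clicks the posterior is Beta(10+k, 22), with mean (10+k)/(10+22+k).
Set (10+k)/(32+k) > 0.43 and solve: k > (0.43·32 − 10)/(1 − 0.43) = 6.596.
The smallest integer exceeding 6.596 is 7, and checking k=7: (17)/(39) = 0.4359 > 0.43.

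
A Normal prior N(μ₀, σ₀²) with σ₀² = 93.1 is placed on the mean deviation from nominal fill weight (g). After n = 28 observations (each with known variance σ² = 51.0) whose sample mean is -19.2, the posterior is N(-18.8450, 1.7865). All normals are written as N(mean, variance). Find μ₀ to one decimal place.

The posterior mean is a precision-weighted average: μ_n = (τ₀μ₀ + τ_data·x̄)/(τ₀+τ_data), with τ₀=1/σ₀² and τ_data=n/σ².
Here τ₀ = 1/93.1 = 0.010741 and τ_data = 28/51.0 = 0.549020, so τ_n = 0.559761.
Rearranging for μ₀: μ₀ = (μ_n·τ_n − τ_data·x̄)/τ₀ = (-18.8450·0.559761 − 0.549020·-19.2) / 0.010741 = -0.007512/0.010741 ≈ -0.7.

μ₀ = -0.7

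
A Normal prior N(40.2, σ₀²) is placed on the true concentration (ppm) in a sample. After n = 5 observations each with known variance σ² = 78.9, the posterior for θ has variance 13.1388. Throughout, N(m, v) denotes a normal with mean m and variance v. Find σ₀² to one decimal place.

σ₀² = 78.5

Posterior precision equals prior precision plus data precision: 1/σ_n² = 1/σ₀² + n/σ².
So 1/σ₀² = 1/13.1388 − 5/78.9 = 0.076110 − 0.063371 = 0.012739.
Hence σ₀² = 1/0.012739 ≈ 78.5.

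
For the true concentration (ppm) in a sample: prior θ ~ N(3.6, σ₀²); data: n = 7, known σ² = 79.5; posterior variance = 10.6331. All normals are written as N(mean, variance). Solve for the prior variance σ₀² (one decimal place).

For the Normal–Normal model with known σ², precisions add: τ_n = τ₀ + n/σ².
So 1/σ₀² = 1/10.6331 − 7/79.5 = 0.094046 − 0.088050 = 0.005996.
Hence σ₀² = 1/0.005996 ≈ 166.8.

σ₀² = 166.8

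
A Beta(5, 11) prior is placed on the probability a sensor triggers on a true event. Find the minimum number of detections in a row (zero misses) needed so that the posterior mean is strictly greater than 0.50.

k = 7

After k detections and 0 misses the posterior is Beta(5+k, 11), with mean (5+k)/(5+11+k).
Set (5+k)/(16+k) > 0.50 and solve: k > (0.50·16 − 5)/(1 − 0.50) = 6.000.
The smallest integer exceeding 6.000 is 7.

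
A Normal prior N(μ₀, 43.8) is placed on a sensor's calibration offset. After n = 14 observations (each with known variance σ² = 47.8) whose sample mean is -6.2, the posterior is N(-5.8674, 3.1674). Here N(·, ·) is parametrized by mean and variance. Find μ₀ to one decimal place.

The posterior mean is a precision-weighted average: μ_n = (τ₀μ₀ + τ_data·x̄)/(τ₀+τ_data), with τ₀=1/σ₀² and τ_data=n/σ².
Here τ₀ = 1/43.8 = 0.022831 and τ_data = 14/47.8 = 0.292887, so τ_n = 0.315718.
Rearranging for μ₀: μ₀ = (μ_n·τ_n − τ_data·x̄)/τ₀ = (-5.8674·0.315718 − 0.292887·-6.2) / 0.022831 = -0.036544/0.022831 ≈ -1.6.

μ₀ = -1.6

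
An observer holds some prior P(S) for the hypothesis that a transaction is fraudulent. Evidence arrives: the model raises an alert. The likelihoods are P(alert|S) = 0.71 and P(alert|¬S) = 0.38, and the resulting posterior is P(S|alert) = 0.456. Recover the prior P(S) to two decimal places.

Bayes' rule in odds form gives O(S|E) = O(S)·[P(E|S)/P(E|¬S)], hence O(S) = O(S|E)/LR.
Posterior odds = 0.456/(1−0.456) = 0.8382. LR = 0.71/0.38 = 1.8684.
Prior odds = 0.8382/1.8684 = 0.4486, so P(S) = 0.4486/(1+0.4486) ≈ 0.31.

P(S) = 0.31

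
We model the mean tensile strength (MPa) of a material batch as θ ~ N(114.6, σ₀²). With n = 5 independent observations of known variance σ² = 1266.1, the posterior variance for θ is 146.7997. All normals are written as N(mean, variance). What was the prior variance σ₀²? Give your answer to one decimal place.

σ₀² = 349.3

For the Normal–Normal model with known σ², precisions add: τ_n = τ₀ + n/σ².
So 1/σ₀² = 1/146.7997 − 5/1266.1 = 0.006812 − 0.003949 = 0.002863.
Hence σ₀² = 1/0.002863 ≈ 349.3.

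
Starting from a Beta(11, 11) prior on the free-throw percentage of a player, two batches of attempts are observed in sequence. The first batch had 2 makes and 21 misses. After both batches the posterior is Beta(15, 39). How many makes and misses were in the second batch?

Sequential conjugate updates are equivalent to a single update on the pooled data, so total successes = posterior α − prior α and total failures = posterior β − prior β.
Total across both batches: 15−11=4 makes, 39−11=28 misses.
Subtract the first batch: 4−2=2 makes and 28−21=7 misses.

2 makes and 7 misses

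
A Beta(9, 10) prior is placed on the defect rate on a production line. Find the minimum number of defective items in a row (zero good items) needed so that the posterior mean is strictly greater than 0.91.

k = 93

After k defective items and 0 good items the posterior is Beta(9+k, 10), with mean (9+k)/(9+10+k).
Set (9+k)/(19+k) > 0.91 and solve: k > (0.91·19 − 9)/(1 − 0.91) = 92.111.
The smallest integer exceeding 92.111 is 93.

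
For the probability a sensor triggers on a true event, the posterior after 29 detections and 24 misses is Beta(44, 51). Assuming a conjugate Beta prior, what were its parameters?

Beta(15, 27)

A Beta(a, b) prior with s successes and f failures in binomial data gives a Beta(a+s, b+f) posterior.
So a = 44 − 29 = 15 and b = 51 − 24 = 27.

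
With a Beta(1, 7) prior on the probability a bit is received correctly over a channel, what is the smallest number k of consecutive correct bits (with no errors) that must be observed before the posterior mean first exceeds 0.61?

k = 10

After k correct bits and 0 errors the posterior is Beta(1+k, 7), with mean (1+k)/(1+7+k).
Set (1+k)/(8+k) > 0.61 and solve: k > (0.61·8 − 1)/(1 − 0.61) = 9.949.
The smallest integer exceeding 9.949 is 10, and checking k=10: (11)/(18) = 0.6111 > 0.61.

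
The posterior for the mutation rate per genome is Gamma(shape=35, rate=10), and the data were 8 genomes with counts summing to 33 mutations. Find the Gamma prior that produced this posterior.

Gamma(shape=2, rate=2)

A Gamma(α, β) prior (rate parametrization) on a Poisson rate with n observations summing to S gives posterior Gamma(α+S, β+n).
So α = 35 − 33 = 2 and β = 10 − 8 = 2.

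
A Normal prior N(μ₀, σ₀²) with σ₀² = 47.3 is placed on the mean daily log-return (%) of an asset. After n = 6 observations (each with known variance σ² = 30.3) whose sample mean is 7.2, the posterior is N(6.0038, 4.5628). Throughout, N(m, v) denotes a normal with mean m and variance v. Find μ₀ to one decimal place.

μ₀ = -5.2

With known observation variance, the Normal–Normal posterior has precision τ_n = τ₀ + n/σ² and mean μ_n = (τ₀μ₀ + (n/σ²)x̄)/τ_n.
Here τ₀ = 1/47.3 = 0.021142 and τ_data = 6/30.3 = 0.198020, so τ_n = 0.219162.
Rearranging for μ₀: μ₀ = (μ_n·τ_n − τ_data·x̄)/τ₀ = (6.0038·0.219162 − 0.198020·7.2) / 0.021142 = -0.109939/0.021142 ≈ -5.2.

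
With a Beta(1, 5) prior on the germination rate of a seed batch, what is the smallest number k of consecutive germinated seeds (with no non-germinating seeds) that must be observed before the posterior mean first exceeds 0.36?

k = 2

After k germinated seeds and 0 non-germinating seeds the posterior is Beta(1+k, 5), with mean (1+k)/(1+5+k).
Set (1+k)/(6+k) > 0.36 and solve: k > (0.36·6 − 1)/(1 − 0.36) = 1.812.
The smallest integer exceeding 1.812 is 2, and checking k=2: (3)/(8) = 0.3750 > 0.36.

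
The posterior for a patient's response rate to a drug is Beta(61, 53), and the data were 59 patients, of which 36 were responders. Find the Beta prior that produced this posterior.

Beta(25, 30)

Under Beta–binomial conjugacy the posterior parameters are (a+s, b+f).
So a = 61 − 36 = 25 and b = 53 − 23 = 30.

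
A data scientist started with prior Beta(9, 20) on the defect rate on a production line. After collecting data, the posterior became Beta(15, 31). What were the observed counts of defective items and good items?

6 defective items and 11 good items

Under Beta–binomial conjugacy the posterior parameters are (a+s, b+f).
So s = 15 − 9 = 6 and f = 31 − 20 = 11.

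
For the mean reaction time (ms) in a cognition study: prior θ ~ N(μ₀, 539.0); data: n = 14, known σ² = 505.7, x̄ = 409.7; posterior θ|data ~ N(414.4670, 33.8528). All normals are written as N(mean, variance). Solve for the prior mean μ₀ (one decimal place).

The posterior mean is a precision-weighted average: μ_n = (τ₀μ₀ + τ_data·x̄)/(τ₀+τ_data), with τ₀=1/σ₀² and τ_data=n/σ².
Here τ₀ = 1/539.0 = 0.001855 and τ_data = 14/505.7 = 0.027684, so τ_n = 0.029539.
Rearranging for μ₀: μ₀ = (μ_n·τ_n − τ_data·x̄)/τ₀ = (414.4670·0.029539 − 0.027684·409.7) / 0.001855 = 0.900806/0.001855 ≈ 485.6.

μ₀ = 485.6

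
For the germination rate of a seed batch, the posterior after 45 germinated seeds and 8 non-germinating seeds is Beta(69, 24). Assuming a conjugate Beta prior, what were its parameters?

Beta(24, 16)

A Beta(a, b) prior with s successes and f failures in binomial data gives a Beta(a+s, b+f) posterior.
Subtract the data counts: 69−45=24, 24−8=16.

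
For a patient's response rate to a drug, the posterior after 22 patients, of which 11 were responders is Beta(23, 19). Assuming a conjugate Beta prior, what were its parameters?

Beta(12, 8)

A Beta(α, β) prior with s successes and f failures in binomial data gives a Beta(α+s, β+f) posterior.
So α = 23 − 11 = 12 and β = 19 − 11 = 8.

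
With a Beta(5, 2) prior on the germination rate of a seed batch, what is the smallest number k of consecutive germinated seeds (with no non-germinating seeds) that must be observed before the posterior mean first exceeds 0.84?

k = 6

After k germinated seeds and 0 non-germinating seeds the posterior is Beta(5+k, 2), with mean (5+k)/(5+2+k).
Set (5+k)/(7+k) > 0.84 and solve: k > (0.84·7 − 5)/(1 − 0.84) = 5.500.
The smallest integer exceeding 5.500 is 6.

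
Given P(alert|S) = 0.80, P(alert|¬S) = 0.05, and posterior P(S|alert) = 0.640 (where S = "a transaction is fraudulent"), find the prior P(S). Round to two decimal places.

P(S) = 0.10

In odds form, posterior odds = prior odds × likelihood ratio, so prior odds = posterior odds ÷ LR.
Posterior odds = 0.640/(1−0.640) = 1.7778. LR = 0.80/0.05 = 16.0000.
Prior odds = 1.7778/16.0000 = 0.1111, so P(S) = 0.1111/(1+0.1111) ≈ 0.10.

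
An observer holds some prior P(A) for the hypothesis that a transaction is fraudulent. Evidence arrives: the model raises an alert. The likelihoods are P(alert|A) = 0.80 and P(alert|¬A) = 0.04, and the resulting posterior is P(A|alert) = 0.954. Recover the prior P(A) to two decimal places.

Bayes' rule in odds form gives O(A|E) = O(A)·[P(E|A)/P(E|¬A)], hence O(A) = O(A|E)/LR.
Posterior odds = 0.954/(1−0.954) = 20.7391. LR = 0.80/0.04 = 20.0000.
Prior odds = 20.7391/20.0000 = 1.0370, so P(A) = 1.0370/(1+1.0370) ≈ 0.51.

P(A) = 0.51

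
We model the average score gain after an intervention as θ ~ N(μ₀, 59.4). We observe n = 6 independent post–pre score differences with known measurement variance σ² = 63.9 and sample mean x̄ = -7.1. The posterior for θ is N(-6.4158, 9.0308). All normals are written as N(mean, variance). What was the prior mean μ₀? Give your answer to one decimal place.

μ₀ = -2.6

With known observation variance, the Normal–Normal posterior has precision τ_n = τ₀ + n/σ² and mean μ_n = (τ₀μ₀ + (n/σ²)x̄)/τ_n.
Here τ₀ = 1/59.4 = 0.016835 and τ_data = 6/63.9 = 0.093897, so τ_n = 0.110732.
Rearranging for μ₀: μ₀ = (μ_n·τ_n − τ_data·x̄)/τ₀ = (-6.4158·0.110732 − 0.093897·-7.1) / 0.016835 = -0.043766/0.016835 ≈ -2.6.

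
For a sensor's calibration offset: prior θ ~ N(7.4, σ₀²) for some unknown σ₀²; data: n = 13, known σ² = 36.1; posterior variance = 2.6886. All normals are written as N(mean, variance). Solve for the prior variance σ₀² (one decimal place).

σ₀² = 84.5

For the Normal–Normal model with known σ², precisions add: τ_n = τ₀ + n/σ².
So 1/σ₀² = 1/2.6886 − 13/36.1 = 0.371941 − 0.360111 = 0.011830.
Hence σ₀² = 1/0.011830 ≈ 84.5.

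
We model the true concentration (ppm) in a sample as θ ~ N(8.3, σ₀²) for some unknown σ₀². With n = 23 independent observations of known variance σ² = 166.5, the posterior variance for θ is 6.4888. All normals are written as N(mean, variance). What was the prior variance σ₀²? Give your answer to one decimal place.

Posterior precision equals prior precision plus data precision: 1/σ_n² = 1/σ₀² + n/σ².
So 1/σ₀² = 1/6.4888 − 23/166.5 = 0.154112 − 0.138138 = 0.015974.
Hence σ₀² = 1/0.015974 ≈ 62.6.

σ₀² = 62.6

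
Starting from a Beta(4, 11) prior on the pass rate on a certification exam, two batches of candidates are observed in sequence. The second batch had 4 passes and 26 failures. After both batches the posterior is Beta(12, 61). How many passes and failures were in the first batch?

Sequential conjugate updates are equivalent to a single update on the pooled data, so total successes = posterior α − prior α and total failures = posterior β − prior β.
Total across both batches: 12−4=8 passes, 61−11=50 failures.
Subtract the second batch: 8−4=4 passes and 50−26=24 failures.

4 passes and 24 failures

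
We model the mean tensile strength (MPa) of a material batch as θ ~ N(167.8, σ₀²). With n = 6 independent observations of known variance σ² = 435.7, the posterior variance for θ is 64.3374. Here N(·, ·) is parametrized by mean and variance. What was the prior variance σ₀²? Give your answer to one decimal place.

Posterior precision equals prior precision plus data precision: 1/σ_n² = 1/σ₀² + n/σ².
So 1/σ₀² = 1/64.3374 − 6/435.7 = 0.015543 − 0.013771 = 0.001772.
Hence σ₀² = 1/0.001772 ≈ 564.3.

σ₀² = 564.3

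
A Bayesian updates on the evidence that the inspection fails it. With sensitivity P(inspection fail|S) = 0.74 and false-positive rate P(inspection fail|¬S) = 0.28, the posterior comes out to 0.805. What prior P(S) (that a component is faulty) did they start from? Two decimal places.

P(S) = 0.61

Bayes' rule in odds form gives O(S|E) = O(S)·[P(E|S)/P(E|¬S)], hence O(S) = O(S|E)/LR.
Posterior odds = 0.805/(1−0.805) = 4.1282. LR = 0.74/0.28 = 2.6429.
Prior odds = 4.1282/2.6429 = 1.5620, so P(S) = 1.5620/(1+1.5620) ≈ 0.61.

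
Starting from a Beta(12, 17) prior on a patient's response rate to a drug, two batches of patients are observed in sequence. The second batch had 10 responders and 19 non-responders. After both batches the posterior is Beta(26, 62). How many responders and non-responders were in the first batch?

4 responders and 26 non-responders

Sequential conjugate updates are equivalent to a single update on the pooled data, so total successes = posterior α − prior α and total failures = posterior β − prior β.
Total across both batches: 26−12=14 responders, 62−17=45 non-responders.
Subtract the second batch: 14−10=4 responders and 45−19=26 non-responders.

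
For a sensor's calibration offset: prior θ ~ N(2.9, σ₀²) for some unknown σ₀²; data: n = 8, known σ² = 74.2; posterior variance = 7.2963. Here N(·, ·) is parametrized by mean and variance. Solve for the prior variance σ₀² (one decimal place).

For the Normal–Normal model with known σ², precisions add: τ_n = τ₀ + n/σ².
So 1/σ₀² = 1/7.2963 − 8/74.2 = 0.137056 − 0.107817 = 0.029239.
Hence σ₀² = 1/0.029239 ≈ 34.2.

σ₀² = 34.2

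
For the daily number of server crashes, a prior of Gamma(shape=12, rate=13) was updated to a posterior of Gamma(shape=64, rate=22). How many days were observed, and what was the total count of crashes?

n = 9 days with total 52 crashes

A Gamma(α, β) prior (rate parametrization) on a Poisson rate with n observations summing to S gives posterior Gamma(α+S, β+n).
Matching: Σxᵢ = 64 − 12 = 52 and n = 22 − 13 = 9.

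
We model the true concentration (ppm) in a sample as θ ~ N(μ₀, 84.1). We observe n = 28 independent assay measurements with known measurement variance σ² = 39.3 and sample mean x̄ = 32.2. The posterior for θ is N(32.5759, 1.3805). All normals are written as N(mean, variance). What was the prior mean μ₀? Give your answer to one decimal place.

μ₀ = 55.1

With known observation variance, the Normal–Normal posterior has precision τ_n = τ₀ + n/σ² and mean μ_n = (τ₀μ₀ + (n/σ²)x̄)/τ_n.
Here τ₀ = 1/84.1 = 0.011891 and τ_data = 28/39.3 = 0.712468, so τ_n = 0.724359.
Rearranging for μ₀: μ₀ = (μ_n·τ_n − τ_data·x̄)/τ₀ = (32.5759·0.724359 − 0.712468·32.2) / 0.011891 = 0.655177/0.011891 ≈ 55.1.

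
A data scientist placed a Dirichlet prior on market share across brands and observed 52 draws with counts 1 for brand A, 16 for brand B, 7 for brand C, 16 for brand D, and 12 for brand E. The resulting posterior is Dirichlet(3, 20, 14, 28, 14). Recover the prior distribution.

For a Dirichlet(α) prior with multinomial counts c, the posterior is Dirichlet(α + c) componentwise.
Subtract each count from the matching posterior parameter: 3−1=2, 20−16=4, 14−7=7, 28−16=12, 14−12=2.

Dirichlet(2, 4, 7, 12, 2)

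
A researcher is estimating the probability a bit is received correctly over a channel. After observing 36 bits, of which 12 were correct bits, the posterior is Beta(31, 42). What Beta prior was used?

Beta(19, 18)

Under Beta–binomial conjugacy the posterior parameters are (α+s, β+f).
So α = 31 − 12 = 19 and β = 42 − 24 = 18.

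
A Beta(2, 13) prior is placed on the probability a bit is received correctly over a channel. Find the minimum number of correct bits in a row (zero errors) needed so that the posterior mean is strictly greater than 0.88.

After k correct bits and 0 errors the posterior is Beta(2+k, 13), with mean (2+k)/(2+13+k).
Set (2+k)/(15+k) > 0.88 and solve: k > (0.88·15 − 2)/(1 − 0.88) = 93.333.
The smallest integer exceeding 93.333 is 94, and checking k=94: (96)/(109) = 0.8807 > 0.88.

k = 94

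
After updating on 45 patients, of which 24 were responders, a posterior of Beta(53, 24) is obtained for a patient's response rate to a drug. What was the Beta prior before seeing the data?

Under Beta–binomial conjugacy the posterior parameters are (α+s, β+f).
Subtract the data counts: 53−24=29, 24−21=3.

Beta(29, 3)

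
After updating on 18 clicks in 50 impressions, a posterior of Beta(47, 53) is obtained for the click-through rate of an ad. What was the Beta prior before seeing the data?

A Beta(α, β) prior with s successes and f failures in binomial data gives a Beta(α+s, β+f) posterior.
So α = 47 − 18 = 29 and β = 53 − 32 = 21.

Beta(29, 21)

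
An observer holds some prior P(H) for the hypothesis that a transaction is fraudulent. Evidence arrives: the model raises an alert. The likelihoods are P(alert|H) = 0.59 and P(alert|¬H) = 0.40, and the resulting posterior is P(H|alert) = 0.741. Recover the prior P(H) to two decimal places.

P(H) = 0.66

In odds form, posterior odds = prior odds × likelihood ratio, so prior odds = posterior odds ÷ LR.
Posterior odds = 0.741/(1−0.741) = 2.8610. LR = 0.59/0.40 = 1.4750.
Prior odds = 2.8610/1.4750 = 1.9397, so P(H) = 1.9397/(1+1.9397) ≈ 0.66.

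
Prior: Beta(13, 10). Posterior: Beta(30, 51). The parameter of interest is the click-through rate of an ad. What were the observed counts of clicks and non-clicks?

17 clicks and 41 non-clicks

Under Beta–binomial conjugacy the posterior parameters are (α+s, β+f).
Match parameters: s=30−13=17, f=51−10=41.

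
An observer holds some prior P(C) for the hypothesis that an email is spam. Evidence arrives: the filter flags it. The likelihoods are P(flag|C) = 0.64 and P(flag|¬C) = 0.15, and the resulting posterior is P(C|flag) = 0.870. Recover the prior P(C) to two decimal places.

Bayes' rule in odds form gives O(C|E) = O(C)·[P(E|C)/P(E|¬C)], hence O(C) = O(C|E)/LR.
Posterior odds = 0.870/(1−0.870) = 6.6923. LR = 0.64/0.15 = 4.2667.
Prior odds = 6.6923/4.2667 = 1.5685, so P(C) = 1.5685/(1+1.5685) ≈ 0.61.

P(C) = 0.61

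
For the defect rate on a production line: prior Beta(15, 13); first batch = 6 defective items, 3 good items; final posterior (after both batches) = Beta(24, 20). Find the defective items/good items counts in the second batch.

Because Beta–binomial updating is additive in the counts, the combined data contributed (α_post−α_prior, β_post−β_prior) successes and failures.
Total across both batches: 24−15=9 defective items, 20−13=7 good items.
Subtract the first batch: 9−6=3 defective items and 7−3=4 good items.

3 defective items and 4 good items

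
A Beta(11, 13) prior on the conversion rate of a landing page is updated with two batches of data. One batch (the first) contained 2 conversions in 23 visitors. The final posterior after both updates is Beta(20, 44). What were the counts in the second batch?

7 conversions and 10 bounces

Because Beta–binomial updating is additive in the counts, the combined data contributed (α_post−α_prior, β_post−β_prior) successes and failures.
Total across both batches: 20−11=9 conversions, 44−13=31 bounces.
Subtract the first batch: 9−2=7 conversions and 31−21=10 bounces.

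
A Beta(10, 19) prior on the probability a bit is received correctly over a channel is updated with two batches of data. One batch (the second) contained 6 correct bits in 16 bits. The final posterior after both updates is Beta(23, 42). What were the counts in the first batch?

Because Beta–binomial updating is additive in the counts, the combined data contributed (α_post−α_prior, β_post−β_prior) successes and failures.
Total across both batches: 23−10=13 correct bits, 42−19=23 errors.
Subtract the second batch: 13−6=7 correct bits and 23−10=13 errors.

7 correct bits and 13 errors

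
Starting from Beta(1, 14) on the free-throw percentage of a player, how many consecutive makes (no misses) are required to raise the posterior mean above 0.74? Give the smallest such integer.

After k makes and 0 misses the posterior is Beta(1+k, 14), with mean (1+k)/(1+14+k).
Set (1+k)/(15+k) > 0.74 and solve: k > (0.74·15 − 1)/(1 − 0.74) = 38.846.
The smallest integer exceeding 38.846 is 39, and checking k=39: (40)/(54) = 0.7407 > 0.74.

k = 39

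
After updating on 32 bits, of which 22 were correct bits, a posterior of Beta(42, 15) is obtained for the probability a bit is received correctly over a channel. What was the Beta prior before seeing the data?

A Beta(a, b) prior with s successes and f failures in binomial data gives a Beta(a+s, b+f) posterior.
Subtract the data counts: 42−22=20, 15−10=5.

Beta(20, 5)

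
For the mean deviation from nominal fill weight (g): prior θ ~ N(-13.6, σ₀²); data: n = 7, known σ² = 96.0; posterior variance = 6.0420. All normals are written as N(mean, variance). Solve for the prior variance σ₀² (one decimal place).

σ₀² = 10.8

Posterior precision equals prior precision plus data precision: 1/σ_n² = 1/σ₀² + n/σ².
So 1/σ₀² = 1/6.0420 − 7/96.0 = 0.165508 − 0.072917 = 0.092591.
Hence σ₀² = 1/0.092591 ≈ 10.8.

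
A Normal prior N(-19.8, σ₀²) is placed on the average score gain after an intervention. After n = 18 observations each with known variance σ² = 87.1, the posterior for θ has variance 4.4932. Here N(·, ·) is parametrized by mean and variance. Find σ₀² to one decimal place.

σ₀² = 62.9

Posterior precision equals prior precision plus data precision: 1/σ_n² = 1/σ₀² + n/σ².
So 1/σ₀² = 1/4.4932 − 18/87.1 = 0.222559 − 0.206659 = 0.015900.
Hence σ₀² = 1/0.015900 ≈ 62.9.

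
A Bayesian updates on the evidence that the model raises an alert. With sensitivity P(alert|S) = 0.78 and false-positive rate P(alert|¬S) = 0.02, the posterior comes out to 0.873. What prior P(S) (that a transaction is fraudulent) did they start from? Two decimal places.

Bayes' rule in odds form gives O(S|E) = O(S)·[P(E|S)/P(E|¬S)], hence O(S) = O(S|E)/LR.
Posterior odds = 0.873/(1−0.873) = 6.8740. LR = 0.78/0.02 = 39.0000.
Prior odds = 6.8740/39.0000 = 0.1763, so P(S) = 0.1763/(1+0.1763) ≈ 0.15.

P(S) = 0.15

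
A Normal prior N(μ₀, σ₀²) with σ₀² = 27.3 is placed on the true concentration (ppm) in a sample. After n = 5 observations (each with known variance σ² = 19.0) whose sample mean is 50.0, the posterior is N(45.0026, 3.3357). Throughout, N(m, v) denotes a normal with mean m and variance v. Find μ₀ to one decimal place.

The posterior mean is a precision-weighted average: μ_n = (τ₀μ₀ + τ_data·x̄)/(τ₀+τ_data), with τ₀=1/σ₀² and τ_data=n/σ².
Here τ₀ = 1/27.3 = 0.036630 and τ_data = 5/19.0 = 0.263158, so τ_n = 0.299788.
Rearranging for μ₀: μ₀ = (μ_n·τ_n − τ_data·x̄)/τ₀ = (45.0026·0.299788 − 0.263158·50.0) / 0.036630 = 0.333339/0.036630 ≈ 9.1.

μ₀ = 9.1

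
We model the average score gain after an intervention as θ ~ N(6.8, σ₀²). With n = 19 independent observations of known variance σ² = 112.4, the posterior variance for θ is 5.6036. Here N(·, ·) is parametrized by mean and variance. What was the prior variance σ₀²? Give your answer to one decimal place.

σ₀² = 106.2

For the Normal–Normal model with known σ², precisions add: τ_n = τ₀ + n/σ².
So 1/σ₀² = 1/5.6036 − 19/112.4 = 0.178457 − 0.169039 = 0.009418.
Hence σ₀² = 1/0.009418 ≈ 106.2.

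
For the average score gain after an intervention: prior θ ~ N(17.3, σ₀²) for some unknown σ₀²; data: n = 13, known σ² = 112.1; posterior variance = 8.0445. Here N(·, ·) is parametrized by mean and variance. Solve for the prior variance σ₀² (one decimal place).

σ₀² = 119.9

Posterior precision equals prior precision plus data precision: 1/σ_n² = 1/σ₀² + n/σ².
So 1/σ₀² = 1/8.0445 − 13/112.1 = 0.124309 − 0.115968 = 0.008341.
Hence σ₀² = 1/0.008341 ≈ 119.9.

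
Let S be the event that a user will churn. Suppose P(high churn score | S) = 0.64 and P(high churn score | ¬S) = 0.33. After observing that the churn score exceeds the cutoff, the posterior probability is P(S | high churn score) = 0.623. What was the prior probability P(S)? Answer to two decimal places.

P(S) = 0.46

In odds form, posterior odds = prior odds × likelihood ratio, so prior odds = posterior odds ÷ LR.
Posterior odds = 0.623/(1−0.623) = 1.6525. LR = 0.64/0.33 = 1.9394.
Prior odds = 1.6525/1.9394 = 0.8521, so P(S) = 0.8521/(1+0.8521) ≈ 0.46.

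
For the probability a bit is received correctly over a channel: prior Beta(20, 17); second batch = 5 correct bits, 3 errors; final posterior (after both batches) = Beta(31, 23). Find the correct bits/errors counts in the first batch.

6 correct bits and 3 errors

Sequential conjugate updates are equivalent to a single update on the pooled data, so total successes = posterior α − prior α and total failures = posterior β − prior β.
Total across both batches: 31−20=11 correct bits, 23−17=6 errors.
Subtract the second batch: 11−5=6 correct bits and 6−3=3 errors.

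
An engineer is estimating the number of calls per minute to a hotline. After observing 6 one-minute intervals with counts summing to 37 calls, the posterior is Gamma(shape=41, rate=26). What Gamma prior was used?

Gamma(shape=4, rate=20)

A Gamma(α, β) prior (rate parametrization) on a Poisson rate with n observations summing to S gives posterior Gamma(α+S, β+n).
So α = 41 − 37 = 4 and β = 26 − 6 = 20.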